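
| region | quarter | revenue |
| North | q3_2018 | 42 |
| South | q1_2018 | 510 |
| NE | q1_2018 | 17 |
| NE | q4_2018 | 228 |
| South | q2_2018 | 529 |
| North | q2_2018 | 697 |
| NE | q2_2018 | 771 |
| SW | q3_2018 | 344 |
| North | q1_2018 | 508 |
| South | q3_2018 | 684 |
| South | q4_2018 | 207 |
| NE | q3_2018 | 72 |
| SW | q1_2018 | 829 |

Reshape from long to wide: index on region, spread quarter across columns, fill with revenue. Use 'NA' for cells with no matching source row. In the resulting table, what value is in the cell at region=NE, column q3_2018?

72

The long row with region=NE, quarter=q3_2018 has revenue=72.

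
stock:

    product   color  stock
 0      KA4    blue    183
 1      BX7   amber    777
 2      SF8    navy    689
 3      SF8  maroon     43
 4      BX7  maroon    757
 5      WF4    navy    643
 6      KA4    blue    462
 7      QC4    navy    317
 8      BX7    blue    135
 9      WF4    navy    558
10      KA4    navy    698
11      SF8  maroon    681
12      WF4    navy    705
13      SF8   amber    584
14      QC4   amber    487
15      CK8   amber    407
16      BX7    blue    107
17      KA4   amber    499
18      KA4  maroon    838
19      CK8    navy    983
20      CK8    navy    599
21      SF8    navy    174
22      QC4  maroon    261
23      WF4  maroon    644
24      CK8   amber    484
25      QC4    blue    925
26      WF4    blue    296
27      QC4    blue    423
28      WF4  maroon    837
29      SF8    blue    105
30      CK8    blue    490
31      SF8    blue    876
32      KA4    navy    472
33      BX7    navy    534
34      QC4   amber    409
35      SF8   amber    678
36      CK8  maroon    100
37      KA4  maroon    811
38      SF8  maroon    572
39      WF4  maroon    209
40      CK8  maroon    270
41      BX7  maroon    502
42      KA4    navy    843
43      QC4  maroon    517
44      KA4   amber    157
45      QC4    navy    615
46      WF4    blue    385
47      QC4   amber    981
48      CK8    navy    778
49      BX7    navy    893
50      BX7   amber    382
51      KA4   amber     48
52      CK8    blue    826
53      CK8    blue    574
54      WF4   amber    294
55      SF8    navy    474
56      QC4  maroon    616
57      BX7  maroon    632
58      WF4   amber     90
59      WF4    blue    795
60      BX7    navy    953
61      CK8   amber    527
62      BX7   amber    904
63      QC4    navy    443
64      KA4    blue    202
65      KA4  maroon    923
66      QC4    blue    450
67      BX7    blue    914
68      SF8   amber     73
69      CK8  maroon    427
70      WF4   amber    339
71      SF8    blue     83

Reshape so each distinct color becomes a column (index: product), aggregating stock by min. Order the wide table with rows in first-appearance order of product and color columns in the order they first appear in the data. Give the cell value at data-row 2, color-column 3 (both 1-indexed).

534

With rows in first-appearance order of product, row 2 is product=BX7. color columns in first-appearance order: blue, amber, navy, maroon; column 3 is navy.
Long rows with product=BX7, color=navy: min(534, 893, 953) = 534.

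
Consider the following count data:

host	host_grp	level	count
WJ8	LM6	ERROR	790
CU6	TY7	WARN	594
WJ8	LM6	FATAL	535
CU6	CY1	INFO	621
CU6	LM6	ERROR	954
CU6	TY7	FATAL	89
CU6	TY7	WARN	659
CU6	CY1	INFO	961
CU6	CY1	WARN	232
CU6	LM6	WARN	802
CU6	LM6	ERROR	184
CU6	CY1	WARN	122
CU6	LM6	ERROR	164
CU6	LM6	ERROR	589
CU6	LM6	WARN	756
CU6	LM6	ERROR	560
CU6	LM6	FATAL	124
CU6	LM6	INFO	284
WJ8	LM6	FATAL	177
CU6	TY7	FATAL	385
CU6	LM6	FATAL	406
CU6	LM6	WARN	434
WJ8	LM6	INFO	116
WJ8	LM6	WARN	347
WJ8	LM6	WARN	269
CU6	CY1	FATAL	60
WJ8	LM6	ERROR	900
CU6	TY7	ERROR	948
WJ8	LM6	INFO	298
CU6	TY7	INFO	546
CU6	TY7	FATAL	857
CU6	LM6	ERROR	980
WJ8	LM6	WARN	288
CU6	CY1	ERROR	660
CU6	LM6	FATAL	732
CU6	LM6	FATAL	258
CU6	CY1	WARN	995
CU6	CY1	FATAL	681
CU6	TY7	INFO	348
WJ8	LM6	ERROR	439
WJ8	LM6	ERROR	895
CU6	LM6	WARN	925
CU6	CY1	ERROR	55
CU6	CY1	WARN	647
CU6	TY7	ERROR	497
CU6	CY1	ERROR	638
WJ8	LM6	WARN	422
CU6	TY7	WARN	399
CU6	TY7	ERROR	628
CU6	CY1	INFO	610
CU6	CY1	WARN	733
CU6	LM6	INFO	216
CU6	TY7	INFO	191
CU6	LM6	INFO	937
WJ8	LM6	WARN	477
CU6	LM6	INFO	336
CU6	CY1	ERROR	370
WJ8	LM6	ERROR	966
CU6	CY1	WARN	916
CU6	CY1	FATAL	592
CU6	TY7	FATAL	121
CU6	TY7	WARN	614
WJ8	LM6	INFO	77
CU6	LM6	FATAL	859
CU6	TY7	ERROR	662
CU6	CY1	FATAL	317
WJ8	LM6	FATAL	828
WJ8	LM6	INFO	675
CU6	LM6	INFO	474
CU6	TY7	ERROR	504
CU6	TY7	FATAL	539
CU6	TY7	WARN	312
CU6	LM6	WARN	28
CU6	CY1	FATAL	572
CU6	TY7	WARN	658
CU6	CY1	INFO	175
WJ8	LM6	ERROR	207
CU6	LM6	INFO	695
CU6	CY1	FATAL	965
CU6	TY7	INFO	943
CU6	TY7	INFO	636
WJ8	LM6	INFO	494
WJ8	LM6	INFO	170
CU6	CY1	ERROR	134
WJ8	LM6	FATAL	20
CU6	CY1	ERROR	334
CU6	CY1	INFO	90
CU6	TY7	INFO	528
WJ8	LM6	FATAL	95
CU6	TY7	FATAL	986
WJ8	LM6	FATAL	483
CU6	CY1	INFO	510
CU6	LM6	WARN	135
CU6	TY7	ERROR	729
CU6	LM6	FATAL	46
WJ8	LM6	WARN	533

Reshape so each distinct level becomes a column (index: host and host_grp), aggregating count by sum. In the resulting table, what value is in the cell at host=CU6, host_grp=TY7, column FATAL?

Rows with host=CU6, host_grp=TY7 and level=FATAL: count values are 89, 385, 857, 121, 539, 986.
89 + 385 + 857 + 121 + 539 + 986 = 2977.

2977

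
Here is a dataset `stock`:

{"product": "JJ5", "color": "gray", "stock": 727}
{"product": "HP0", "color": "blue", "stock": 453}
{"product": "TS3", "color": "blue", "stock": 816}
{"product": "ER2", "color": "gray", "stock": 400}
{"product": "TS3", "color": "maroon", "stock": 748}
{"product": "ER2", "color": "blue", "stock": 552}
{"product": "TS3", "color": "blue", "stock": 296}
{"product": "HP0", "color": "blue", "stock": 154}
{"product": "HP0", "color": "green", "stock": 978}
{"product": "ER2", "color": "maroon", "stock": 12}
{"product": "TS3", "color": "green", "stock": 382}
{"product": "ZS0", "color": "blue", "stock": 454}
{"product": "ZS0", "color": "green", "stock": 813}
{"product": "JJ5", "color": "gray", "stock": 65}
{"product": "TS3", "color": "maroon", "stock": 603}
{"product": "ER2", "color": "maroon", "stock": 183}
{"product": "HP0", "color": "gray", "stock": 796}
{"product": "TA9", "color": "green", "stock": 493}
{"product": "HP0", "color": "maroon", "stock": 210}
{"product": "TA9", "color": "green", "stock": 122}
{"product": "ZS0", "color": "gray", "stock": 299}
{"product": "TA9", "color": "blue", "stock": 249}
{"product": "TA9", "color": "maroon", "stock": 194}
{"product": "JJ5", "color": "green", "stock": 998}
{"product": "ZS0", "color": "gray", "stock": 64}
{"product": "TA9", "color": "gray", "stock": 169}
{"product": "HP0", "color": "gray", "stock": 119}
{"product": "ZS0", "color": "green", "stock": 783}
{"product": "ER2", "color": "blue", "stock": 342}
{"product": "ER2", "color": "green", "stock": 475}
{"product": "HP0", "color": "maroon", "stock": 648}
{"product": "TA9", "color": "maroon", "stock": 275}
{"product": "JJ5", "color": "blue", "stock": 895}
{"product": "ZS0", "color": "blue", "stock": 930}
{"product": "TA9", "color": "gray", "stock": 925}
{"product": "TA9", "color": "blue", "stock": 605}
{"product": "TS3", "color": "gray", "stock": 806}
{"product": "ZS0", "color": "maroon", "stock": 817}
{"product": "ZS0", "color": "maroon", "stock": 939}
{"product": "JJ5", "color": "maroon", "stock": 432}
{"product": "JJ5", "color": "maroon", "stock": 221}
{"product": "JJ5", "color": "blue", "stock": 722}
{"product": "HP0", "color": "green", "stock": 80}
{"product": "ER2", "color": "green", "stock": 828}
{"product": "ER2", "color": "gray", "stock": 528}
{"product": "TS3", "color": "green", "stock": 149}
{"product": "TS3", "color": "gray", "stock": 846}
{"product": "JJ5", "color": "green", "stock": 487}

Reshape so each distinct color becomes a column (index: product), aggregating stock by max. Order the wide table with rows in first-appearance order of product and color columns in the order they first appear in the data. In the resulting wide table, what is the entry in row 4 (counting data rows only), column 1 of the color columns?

528

With rows in first-appearance order of product, row 4 is product=ER2. color columns in first-appearance order: gray, blue, maroon, green; column 1 is gray.
Long rows with product=ER2, color=gray: max(400, 528) = 528.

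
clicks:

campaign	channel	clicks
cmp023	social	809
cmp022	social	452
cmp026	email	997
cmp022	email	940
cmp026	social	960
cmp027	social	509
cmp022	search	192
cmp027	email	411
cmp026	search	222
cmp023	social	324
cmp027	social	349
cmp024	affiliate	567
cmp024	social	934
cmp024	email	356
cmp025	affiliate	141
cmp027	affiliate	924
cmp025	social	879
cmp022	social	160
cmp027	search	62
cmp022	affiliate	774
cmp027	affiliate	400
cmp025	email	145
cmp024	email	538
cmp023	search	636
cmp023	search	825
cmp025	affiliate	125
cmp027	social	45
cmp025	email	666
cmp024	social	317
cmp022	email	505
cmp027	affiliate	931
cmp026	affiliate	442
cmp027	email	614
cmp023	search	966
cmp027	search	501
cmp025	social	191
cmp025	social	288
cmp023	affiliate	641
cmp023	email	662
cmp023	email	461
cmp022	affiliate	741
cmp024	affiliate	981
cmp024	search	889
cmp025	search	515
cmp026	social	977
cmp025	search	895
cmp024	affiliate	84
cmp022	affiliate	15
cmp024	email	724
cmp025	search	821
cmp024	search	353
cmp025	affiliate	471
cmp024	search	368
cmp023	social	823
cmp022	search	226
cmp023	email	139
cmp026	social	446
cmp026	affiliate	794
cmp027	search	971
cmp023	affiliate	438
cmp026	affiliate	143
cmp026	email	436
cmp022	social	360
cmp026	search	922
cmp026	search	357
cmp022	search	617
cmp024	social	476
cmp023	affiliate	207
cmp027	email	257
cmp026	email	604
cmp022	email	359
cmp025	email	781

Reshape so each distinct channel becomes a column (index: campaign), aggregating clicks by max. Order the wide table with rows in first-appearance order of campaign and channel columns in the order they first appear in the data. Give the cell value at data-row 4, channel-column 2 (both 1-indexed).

614

With rows in first-appearance order of campaign, row 4 is campaign=cmp027. channel columns in first-appearance order: social, email, search, affiliate; column 2 is email.
Long rows with campaign=cmp027, channel=email: max(411, 614, 257) = 614.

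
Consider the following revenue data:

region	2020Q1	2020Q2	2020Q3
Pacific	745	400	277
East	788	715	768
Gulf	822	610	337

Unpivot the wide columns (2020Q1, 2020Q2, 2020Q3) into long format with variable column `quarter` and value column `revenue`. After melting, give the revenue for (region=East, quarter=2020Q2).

715

Unpivoting turns each (region, wide-column) pair into one long row.
The wide cell at row East, column 2020Q2 holds 715, so the long row (East, 2020Q2) has revenue=715.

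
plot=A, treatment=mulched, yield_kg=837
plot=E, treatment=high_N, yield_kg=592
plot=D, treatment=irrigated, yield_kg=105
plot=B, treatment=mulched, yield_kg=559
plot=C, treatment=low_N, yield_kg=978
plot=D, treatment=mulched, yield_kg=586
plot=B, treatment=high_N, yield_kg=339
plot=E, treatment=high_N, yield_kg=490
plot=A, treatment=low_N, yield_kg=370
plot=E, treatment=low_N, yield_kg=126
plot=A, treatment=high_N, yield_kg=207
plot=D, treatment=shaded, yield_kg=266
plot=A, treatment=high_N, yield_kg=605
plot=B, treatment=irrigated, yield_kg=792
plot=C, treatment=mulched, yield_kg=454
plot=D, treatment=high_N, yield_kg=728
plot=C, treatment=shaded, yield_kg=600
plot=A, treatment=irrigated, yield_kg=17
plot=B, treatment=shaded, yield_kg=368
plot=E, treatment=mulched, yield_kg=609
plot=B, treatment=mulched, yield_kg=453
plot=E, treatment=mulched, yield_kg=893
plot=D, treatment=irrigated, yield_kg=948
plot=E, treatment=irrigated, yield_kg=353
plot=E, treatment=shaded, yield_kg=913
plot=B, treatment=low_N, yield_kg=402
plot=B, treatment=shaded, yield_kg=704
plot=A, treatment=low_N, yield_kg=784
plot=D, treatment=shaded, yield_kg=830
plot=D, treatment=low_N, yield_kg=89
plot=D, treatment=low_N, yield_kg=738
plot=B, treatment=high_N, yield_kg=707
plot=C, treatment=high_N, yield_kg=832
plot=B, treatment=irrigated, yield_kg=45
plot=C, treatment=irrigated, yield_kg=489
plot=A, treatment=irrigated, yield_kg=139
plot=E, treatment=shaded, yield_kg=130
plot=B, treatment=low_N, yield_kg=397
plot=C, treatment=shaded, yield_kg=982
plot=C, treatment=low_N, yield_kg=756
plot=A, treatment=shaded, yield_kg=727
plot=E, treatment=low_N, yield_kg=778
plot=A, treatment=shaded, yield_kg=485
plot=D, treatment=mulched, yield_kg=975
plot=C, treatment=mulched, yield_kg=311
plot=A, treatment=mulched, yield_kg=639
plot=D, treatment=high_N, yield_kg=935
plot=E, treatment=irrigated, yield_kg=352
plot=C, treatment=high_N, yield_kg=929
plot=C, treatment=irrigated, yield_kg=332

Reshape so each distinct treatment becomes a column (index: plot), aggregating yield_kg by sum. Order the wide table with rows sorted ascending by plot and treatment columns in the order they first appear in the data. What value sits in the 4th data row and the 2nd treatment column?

1663

With rows sorted ascending by plot, row 4 is plot=D. treatment columns in first-appearance order: mulched, high_N, irrigated, low_N, shaded; column 2 is high_N.
Long rows with plot=D, treatment=high_N: 728 + 935 = 1663.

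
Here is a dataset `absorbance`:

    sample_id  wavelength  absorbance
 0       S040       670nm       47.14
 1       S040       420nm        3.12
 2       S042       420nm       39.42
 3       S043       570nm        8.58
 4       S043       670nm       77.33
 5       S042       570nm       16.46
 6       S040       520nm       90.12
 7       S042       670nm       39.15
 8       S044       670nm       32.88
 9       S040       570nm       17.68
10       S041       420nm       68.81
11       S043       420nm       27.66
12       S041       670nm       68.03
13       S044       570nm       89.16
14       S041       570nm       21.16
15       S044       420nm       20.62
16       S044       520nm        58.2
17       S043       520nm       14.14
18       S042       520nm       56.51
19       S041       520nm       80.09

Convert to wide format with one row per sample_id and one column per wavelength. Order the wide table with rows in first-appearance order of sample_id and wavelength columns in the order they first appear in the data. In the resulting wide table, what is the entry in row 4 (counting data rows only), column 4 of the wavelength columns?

With rows in first-appearance order of sample_id, row 4 is sample_id=S044. wavelength columns in first-appearance order: 670nm, 420nm, 570nm, 520nm; column 4 is 520nm.
Long rows with sample_id=S044, wavelength=520nm: absorbance = 58.2.

58.2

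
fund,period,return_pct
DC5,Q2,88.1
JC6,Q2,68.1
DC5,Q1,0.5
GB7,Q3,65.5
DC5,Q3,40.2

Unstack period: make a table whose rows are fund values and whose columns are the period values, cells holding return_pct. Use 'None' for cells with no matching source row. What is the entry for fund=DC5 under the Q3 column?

The long row with fund=DC5, period=Q3 has return_pct=40.2.

40.2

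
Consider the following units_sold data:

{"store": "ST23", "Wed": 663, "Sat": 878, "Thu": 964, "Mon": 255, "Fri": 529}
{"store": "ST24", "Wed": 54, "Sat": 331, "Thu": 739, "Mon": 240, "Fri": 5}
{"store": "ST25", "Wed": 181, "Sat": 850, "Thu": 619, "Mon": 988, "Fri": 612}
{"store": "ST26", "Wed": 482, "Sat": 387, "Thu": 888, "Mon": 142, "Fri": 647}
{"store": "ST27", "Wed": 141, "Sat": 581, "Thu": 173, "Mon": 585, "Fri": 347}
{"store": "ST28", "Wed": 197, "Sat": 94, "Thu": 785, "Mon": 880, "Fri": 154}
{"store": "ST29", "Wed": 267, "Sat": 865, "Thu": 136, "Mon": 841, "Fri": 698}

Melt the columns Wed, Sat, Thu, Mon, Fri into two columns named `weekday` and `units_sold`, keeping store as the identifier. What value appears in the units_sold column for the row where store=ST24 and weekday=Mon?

Unpivoting turns each (store, wide-column) pair into one long row.
The wide cell at row ST24, column Mon holds 240, so the long row (ST24, Mon) has units_sold=240.

240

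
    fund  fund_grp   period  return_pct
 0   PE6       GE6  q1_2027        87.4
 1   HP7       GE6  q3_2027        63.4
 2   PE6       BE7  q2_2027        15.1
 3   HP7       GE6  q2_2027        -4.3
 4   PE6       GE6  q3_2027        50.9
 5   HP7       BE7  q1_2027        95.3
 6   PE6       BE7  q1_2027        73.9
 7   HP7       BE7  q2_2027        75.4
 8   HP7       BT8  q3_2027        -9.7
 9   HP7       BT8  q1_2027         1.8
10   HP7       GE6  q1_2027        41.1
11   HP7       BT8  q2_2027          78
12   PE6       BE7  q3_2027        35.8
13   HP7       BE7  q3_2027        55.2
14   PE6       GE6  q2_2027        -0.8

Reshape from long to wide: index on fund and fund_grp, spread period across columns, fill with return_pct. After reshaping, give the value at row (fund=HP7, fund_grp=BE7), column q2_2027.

75.4

Wide layout: rows indexed by fund and fund_grp, columns are the 3 distinct period values (q1_2027, q3_2027, q2_2027).
Cell (fund=HP7, fund_grp=BE7, period=q2_2027) draws from the long row where fund=HP7, fund_grp=BE7 and period=q2_2027, which has return_pct=75.4.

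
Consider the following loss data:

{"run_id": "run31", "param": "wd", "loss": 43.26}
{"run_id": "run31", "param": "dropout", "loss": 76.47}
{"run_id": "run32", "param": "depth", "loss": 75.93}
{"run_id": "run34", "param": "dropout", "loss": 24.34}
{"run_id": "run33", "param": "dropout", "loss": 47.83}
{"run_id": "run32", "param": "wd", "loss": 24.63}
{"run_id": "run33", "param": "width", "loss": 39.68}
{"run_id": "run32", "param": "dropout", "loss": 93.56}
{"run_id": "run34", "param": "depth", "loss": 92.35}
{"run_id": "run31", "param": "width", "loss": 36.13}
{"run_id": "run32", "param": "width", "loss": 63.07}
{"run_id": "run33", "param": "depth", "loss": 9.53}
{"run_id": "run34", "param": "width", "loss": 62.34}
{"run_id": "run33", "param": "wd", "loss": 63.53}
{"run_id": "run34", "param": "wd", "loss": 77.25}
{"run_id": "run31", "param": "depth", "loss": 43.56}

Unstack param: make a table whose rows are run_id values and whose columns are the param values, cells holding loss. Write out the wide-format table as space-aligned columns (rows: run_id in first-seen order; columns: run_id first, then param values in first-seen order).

run_id  wd     dropout  depth  width
run31   43.26  76.47    43.56  36.13
run32   24.63  93.56    75.93  63.07
run34   77.25  24.34    92.35  62.34
run33   63.53  47.83    9.53   39.68

Columns: run_id plus the 4 distinct param values (wd, dropout, depth, width).
For example, row run31 column wd takes loss=43.26 from the long row (run31, wd).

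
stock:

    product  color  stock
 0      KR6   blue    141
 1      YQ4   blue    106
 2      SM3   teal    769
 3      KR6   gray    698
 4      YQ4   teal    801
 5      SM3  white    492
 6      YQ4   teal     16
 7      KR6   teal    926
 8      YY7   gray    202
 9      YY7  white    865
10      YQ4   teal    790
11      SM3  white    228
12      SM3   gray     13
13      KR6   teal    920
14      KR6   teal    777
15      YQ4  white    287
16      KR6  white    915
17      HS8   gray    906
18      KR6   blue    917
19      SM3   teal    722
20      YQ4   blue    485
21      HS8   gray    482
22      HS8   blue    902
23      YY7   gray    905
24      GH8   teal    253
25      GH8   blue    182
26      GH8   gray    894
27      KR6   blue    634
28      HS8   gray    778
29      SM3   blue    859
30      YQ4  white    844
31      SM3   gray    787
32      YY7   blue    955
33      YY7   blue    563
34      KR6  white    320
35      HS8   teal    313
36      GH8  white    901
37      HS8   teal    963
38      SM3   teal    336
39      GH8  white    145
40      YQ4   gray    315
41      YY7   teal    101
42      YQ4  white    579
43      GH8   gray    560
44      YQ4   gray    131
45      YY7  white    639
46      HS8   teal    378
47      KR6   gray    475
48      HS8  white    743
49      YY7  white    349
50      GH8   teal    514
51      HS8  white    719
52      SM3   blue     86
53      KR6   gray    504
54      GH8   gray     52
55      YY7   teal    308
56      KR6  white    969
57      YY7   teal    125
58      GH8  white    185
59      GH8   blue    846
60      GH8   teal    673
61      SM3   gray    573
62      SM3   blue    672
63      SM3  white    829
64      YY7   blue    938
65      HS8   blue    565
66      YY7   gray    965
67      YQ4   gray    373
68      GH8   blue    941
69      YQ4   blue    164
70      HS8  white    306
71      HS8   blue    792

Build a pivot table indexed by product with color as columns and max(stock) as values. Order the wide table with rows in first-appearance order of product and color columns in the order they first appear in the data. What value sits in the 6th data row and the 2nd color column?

673

With rows in first-appearance order of product, row 6 is product=GH8. color columns in first-appearance order: blue, teal, gray, white; column 2 is teal.
Long rows with product=GH8, color=teal: max(253, 514, 673) = 673.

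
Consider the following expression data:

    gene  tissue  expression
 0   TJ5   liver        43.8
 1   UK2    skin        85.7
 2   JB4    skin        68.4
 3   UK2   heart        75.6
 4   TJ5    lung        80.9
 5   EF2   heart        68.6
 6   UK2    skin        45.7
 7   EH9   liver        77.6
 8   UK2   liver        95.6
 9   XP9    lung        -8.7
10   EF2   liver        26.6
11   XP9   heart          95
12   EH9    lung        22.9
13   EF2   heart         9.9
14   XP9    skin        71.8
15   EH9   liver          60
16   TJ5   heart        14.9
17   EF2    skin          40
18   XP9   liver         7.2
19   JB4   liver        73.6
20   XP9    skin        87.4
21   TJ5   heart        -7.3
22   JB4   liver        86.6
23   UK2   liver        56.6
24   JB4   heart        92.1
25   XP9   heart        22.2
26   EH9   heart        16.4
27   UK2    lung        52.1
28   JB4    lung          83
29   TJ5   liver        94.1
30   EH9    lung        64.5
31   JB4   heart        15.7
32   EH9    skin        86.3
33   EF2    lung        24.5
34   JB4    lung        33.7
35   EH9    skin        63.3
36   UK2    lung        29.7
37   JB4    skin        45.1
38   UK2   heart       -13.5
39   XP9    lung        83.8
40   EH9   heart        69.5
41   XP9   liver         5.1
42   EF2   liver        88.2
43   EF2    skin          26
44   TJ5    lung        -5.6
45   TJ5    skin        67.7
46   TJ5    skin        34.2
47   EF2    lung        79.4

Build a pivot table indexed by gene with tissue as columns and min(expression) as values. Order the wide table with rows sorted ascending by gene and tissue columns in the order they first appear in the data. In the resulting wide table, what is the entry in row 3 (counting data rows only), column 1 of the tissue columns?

73.6

With rows sorted ascending by gene, row 3 is gene=JB4. tissue columns in first-appearance order: liver, skin, heart, lung; column 1 is liver.
Long rows with gene=JB4, tissue=liver: min(73.6, 86.6) = 73.6.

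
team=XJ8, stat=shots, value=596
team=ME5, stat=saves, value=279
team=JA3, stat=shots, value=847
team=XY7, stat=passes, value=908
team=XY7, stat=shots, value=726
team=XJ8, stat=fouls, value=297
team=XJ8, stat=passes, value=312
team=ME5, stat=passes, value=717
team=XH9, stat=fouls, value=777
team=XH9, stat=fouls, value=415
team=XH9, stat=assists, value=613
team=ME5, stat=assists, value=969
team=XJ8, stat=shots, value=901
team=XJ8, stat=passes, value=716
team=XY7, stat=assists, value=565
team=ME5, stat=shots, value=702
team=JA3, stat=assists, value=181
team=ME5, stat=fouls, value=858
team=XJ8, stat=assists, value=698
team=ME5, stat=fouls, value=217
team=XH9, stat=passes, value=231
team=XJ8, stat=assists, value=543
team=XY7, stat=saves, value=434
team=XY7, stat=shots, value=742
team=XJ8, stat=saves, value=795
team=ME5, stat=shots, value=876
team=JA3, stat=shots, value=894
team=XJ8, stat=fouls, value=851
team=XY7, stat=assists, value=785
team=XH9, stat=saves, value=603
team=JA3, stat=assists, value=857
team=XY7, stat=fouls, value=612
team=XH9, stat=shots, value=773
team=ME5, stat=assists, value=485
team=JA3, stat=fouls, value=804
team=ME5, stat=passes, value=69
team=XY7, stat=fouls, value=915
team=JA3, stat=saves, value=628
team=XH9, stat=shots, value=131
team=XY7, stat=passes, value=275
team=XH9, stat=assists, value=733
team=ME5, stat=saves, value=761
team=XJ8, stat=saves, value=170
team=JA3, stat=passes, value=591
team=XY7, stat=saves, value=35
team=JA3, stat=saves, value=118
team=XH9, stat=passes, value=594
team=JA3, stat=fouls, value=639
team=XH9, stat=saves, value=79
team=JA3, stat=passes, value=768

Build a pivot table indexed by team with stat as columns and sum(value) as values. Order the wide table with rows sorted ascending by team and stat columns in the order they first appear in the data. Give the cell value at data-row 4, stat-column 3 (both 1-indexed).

With rows sorted ascending by team, row 4 is team=XJ8. stat columns in first-appearance order: shots, saves, passes, fouls, assists; column 3 is passes.
Long rows with team=XJ8, stat=passes: 312 + 716 = 1028.

1028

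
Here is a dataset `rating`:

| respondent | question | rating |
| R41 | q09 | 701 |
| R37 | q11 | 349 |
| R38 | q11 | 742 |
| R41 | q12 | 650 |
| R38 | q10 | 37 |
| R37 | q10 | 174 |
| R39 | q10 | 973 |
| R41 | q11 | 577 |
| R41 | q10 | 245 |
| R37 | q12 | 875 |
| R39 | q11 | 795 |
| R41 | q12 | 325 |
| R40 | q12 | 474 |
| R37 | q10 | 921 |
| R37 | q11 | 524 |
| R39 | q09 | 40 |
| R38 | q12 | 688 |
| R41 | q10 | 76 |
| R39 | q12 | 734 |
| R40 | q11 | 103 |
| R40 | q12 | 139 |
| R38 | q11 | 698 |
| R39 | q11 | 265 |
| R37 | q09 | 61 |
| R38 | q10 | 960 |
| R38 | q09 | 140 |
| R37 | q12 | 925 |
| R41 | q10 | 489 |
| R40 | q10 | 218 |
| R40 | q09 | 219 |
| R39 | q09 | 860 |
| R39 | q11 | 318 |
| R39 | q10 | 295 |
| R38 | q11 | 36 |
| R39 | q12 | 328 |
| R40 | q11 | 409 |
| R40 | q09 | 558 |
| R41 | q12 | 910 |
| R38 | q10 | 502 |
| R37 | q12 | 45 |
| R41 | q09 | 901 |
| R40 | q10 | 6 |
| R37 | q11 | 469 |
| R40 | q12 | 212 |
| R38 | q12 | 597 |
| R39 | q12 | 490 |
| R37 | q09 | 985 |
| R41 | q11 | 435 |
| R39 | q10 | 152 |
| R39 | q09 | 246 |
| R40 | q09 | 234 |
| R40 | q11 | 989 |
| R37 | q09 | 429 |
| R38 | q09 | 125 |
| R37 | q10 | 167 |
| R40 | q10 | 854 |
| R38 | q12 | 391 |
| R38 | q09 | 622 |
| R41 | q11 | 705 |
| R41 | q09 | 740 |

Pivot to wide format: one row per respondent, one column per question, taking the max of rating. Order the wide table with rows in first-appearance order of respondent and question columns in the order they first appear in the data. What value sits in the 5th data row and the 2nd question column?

989

With rows in first-appearance order of respondent, row 5 is respondent=R40. question columns in first-appearance order: q09, q11, q12, q10; column 2 is q11.
Long rows with respondent=R40, question=q11: max(103, 409, 989) = 989.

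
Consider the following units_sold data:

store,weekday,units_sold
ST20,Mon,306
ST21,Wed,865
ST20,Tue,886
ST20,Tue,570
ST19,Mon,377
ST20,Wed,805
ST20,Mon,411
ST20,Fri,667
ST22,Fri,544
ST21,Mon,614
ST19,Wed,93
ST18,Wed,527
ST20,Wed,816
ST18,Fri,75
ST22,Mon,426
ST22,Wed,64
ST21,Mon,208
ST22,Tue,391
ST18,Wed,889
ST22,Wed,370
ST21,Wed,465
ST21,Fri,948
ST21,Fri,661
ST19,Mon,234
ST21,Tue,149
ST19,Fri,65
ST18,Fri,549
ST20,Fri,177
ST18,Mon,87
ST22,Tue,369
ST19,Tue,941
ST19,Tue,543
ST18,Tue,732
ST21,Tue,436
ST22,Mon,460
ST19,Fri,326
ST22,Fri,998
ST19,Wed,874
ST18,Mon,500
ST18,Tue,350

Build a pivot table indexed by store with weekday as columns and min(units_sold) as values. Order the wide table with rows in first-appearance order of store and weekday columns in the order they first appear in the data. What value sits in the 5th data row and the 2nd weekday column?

With rows in first-appearance order of store, row 5 is store=ST18. weekday columns in first-appearance order: Mon, Wed, Tue, Fri; column 2 is Wed.
Long rows with store=ST18, weekday=Wed: min(527, 889) = 527.

527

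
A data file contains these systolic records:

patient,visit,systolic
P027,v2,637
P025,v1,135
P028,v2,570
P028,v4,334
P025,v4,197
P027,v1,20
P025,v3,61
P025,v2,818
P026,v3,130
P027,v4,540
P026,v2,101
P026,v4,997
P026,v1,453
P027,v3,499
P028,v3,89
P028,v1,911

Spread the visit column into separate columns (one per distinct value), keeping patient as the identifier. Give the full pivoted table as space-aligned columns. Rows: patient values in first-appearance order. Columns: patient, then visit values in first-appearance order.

Columns: patient plus the 4 distinct visit values (v2, v1, v4, v3).
For example, row P027 column v2 takes systolic=637 from the long row (P027, v2).

patient  v2   v1   v4   v3 
P027     637  20   540  499
P025     818  135  197  61 
P028     570  911  334  89 
P026     101  453  997  130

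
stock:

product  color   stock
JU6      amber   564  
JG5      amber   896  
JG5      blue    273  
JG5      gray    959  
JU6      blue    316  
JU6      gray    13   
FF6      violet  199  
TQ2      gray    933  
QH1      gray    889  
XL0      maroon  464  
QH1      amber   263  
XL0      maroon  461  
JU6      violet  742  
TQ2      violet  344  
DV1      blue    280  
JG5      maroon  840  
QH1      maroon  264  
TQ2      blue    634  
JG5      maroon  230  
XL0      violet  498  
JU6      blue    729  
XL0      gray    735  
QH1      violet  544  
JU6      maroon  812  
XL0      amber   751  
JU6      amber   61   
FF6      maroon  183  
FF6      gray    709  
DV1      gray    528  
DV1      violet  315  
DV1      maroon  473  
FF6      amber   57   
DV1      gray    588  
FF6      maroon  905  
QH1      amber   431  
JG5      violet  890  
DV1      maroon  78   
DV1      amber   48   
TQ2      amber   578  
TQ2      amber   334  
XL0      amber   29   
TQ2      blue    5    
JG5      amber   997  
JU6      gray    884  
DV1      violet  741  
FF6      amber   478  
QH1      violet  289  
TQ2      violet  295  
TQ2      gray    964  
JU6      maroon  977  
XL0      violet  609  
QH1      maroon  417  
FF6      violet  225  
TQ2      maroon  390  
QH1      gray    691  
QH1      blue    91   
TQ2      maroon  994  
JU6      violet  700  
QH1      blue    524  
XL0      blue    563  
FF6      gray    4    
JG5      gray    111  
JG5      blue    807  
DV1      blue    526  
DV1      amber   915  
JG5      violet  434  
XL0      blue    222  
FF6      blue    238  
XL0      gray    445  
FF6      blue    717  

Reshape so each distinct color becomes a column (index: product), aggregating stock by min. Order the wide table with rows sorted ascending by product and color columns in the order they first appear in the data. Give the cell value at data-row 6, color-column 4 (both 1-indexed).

295

With rows sorted ascending by product, row 6 is product=TQ2. color columns in first-appearance order: amber, blue, gray, violet, maroon; column 4 is violet.
Long rows with product=TQ2, color=violet: min(344, 295) = 295.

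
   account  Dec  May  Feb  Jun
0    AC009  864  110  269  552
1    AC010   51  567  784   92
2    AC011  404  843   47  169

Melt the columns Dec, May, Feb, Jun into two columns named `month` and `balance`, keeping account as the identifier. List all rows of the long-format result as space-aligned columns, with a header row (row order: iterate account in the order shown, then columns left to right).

account  month  balance
AC009    Dec    864    
AC009    May    110    
AC009    Feb    269    
AC009    Jun    552    
AC010    Dec    51     
AC010    May    567    
AC010    Feb    784    
AC010    Jun    92     
AC011    Dec    404    
AC011    May    843    
AC011    Feb    47     
AC011    Jun    169    

Each (account, column) pair becomes one row: 3 × 4 = 12 rows.
For example, (AC009, Dec) → balance=864.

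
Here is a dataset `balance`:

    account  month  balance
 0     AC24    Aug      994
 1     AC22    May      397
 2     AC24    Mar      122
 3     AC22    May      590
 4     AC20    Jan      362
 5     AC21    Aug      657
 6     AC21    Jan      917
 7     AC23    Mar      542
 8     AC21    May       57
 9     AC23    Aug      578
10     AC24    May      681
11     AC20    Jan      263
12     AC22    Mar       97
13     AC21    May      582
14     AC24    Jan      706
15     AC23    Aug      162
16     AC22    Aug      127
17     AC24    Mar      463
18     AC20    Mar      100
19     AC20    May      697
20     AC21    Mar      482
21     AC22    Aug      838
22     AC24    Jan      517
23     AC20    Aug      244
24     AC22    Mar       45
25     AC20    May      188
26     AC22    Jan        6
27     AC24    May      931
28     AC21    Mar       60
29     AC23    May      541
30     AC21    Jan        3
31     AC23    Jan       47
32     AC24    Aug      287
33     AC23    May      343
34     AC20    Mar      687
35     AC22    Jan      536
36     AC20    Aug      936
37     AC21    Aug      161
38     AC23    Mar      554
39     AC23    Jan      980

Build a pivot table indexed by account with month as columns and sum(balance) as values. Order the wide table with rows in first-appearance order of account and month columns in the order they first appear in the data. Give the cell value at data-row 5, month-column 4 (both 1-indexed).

With rows in first-appearance order of account, row 5 is account=AC23. month columns in first-appearance order: Aug, May, Mar, Jan; column 4 is Jan.
Long rows with account=AC23, month=Jan: 47 + 980 = 1027.

1027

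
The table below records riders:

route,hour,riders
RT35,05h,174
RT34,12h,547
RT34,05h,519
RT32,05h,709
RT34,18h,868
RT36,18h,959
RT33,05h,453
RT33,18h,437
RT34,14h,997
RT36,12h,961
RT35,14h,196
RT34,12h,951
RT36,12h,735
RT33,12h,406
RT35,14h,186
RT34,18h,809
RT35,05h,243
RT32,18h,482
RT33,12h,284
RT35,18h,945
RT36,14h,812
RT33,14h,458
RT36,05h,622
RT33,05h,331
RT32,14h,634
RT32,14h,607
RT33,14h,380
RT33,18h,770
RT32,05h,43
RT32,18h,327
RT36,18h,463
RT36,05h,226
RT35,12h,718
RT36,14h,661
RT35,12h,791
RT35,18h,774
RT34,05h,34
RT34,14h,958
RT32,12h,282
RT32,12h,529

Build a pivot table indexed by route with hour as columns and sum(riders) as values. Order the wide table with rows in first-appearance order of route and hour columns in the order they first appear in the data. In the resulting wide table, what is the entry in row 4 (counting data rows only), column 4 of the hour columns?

1473

With rows in first-appearance order of route, row 4 is route=RT36. hour columns in first-appearance order: 05h, 12h, 18h, 14h; column 4 is 14h.
Long rows with route=RT36, hour=14h: 812 + 661 = 1473.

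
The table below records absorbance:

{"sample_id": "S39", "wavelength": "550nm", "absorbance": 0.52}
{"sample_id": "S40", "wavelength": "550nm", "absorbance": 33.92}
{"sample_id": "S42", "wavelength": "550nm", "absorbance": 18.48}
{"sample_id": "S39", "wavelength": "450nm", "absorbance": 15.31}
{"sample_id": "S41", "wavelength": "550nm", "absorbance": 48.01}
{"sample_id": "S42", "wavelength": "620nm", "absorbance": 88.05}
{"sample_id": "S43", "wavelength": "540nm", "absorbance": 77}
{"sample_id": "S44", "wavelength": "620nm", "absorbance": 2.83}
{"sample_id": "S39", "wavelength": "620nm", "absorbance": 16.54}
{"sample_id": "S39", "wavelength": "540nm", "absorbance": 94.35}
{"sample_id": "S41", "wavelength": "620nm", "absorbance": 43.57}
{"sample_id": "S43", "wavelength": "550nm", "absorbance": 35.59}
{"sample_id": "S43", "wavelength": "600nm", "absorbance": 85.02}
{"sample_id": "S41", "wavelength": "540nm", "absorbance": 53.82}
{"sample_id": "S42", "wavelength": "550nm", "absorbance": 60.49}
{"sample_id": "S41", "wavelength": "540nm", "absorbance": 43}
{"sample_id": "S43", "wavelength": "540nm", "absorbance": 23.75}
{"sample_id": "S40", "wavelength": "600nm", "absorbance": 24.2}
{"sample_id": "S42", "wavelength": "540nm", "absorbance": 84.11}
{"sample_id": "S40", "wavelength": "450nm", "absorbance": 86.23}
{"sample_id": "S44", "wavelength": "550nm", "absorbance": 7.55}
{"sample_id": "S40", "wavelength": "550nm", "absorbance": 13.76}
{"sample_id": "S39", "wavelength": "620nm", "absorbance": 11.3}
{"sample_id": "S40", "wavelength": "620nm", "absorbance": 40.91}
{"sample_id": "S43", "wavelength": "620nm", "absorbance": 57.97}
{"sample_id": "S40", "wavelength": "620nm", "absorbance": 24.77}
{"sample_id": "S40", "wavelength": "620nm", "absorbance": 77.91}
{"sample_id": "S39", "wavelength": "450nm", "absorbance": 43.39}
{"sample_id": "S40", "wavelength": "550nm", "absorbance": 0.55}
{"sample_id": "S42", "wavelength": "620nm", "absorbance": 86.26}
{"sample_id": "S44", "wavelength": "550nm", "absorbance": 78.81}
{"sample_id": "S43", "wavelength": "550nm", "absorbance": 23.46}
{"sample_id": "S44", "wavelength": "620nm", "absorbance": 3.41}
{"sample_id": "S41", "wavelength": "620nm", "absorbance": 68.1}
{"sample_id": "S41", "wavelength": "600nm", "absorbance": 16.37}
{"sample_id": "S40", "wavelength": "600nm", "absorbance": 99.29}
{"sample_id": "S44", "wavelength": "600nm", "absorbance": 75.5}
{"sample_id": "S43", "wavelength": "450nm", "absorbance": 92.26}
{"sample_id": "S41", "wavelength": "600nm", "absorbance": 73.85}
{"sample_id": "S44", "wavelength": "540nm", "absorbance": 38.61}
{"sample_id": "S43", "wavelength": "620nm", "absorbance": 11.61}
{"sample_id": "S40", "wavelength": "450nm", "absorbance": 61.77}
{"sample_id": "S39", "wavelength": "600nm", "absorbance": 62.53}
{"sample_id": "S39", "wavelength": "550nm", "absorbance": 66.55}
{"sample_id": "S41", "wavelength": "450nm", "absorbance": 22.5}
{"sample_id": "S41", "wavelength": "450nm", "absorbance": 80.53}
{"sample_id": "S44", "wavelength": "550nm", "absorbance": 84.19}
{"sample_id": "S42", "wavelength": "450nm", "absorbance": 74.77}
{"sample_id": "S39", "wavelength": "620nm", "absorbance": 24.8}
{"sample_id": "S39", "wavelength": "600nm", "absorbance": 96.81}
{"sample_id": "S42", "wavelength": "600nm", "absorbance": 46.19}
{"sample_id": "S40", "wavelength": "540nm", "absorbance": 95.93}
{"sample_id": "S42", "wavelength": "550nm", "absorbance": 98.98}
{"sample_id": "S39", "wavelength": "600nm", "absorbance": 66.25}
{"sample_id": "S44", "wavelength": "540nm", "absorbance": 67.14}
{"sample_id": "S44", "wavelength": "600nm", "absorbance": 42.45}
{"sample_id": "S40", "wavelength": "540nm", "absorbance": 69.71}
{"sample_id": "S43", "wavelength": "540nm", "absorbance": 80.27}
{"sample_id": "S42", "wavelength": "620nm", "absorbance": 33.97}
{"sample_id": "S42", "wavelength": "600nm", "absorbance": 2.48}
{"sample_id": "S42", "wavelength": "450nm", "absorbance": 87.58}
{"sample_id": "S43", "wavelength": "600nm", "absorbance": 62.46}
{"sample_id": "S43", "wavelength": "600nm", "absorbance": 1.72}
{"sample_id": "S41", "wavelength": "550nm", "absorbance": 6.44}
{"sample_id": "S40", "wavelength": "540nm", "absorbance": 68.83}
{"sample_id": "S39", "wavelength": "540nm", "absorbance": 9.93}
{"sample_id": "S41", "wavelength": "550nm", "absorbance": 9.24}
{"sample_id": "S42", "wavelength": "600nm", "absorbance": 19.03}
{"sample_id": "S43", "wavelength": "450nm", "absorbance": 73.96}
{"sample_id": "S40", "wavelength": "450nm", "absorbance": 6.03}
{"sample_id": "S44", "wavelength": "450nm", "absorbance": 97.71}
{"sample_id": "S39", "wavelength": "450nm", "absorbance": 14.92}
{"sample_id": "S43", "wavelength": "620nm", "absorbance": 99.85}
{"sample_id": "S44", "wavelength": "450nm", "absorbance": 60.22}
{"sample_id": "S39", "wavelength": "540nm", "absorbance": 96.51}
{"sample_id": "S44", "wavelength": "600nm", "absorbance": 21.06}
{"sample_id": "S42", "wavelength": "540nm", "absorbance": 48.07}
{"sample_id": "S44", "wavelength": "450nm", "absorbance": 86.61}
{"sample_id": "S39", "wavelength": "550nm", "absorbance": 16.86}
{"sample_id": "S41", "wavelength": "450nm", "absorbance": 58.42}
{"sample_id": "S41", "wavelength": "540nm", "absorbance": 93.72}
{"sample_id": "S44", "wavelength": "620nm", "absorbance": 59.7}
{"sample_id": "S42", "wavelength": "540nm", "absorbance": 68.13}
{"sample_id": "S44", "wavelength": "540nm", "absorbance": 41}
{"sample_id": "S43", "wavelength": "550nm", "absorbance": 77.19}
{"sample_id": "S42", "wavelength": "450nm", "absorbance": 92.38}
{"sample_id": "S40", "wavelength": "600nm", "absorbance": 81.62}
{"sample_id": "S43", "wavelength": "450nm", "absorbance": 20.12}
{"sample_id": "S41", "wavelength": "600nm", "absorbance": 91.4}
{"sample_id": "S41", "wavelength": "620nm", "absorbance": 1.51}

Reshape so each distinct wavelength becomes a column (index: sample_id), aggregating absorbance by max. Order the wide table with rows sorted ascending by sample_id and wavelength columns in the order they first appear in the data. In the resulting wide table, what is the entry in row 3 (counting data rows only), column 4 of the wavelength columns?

With rows sorted ascending by sample_id, row 3 is sample_id=S41. wavelength columns in first-appearance order: 550nm, 450nm, 620nm, 540nm, 600nm; column 4 is 540nm.
Long rows with sample_id=S41, wavelength=540nm: max(53.82, 43, 93.72) = 93.72.

93.72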